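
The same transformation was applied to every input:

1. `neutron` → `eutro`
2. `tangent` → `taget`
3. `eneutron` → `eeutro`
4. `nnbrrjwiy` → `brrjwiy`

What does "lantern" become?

Rule — remove every "n".
"lantern" → "later".

later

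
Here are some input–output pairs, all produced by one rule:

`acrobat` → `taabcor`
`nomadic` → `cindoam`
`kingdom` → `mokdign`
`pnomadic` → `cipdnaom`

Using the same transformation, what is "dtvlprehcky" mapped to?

Rule — move the last character to the front, then take characters alternately from the front and the back (1st, last, 2nd, 2nd-last, ...).
Applying both steps to "dtvlprehcky": "ydtvlprehck", then "ykdcthvelrp".

ykdcthvelrp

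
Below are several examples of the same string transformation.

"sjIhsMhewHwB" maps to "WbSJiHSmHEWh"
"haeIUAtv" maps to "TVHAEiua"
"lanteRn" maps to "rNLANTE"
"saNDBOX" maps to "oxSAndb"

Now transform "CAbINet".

ETcaBin

The pattern: flip the case of every letter, then move the last 2 characters to the front (rotate right by 2).
On "CAbINet": the first step gives "caBinET", and the second then gives "ETcaBin".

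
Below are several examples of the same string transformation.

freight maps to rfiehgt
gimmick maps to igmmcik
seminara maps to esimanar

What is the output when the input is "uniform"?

nufirom

The rule is to swap each adjacent pair of characters (1↔2, 3↔4, ...).
"uniform" → "nufirom".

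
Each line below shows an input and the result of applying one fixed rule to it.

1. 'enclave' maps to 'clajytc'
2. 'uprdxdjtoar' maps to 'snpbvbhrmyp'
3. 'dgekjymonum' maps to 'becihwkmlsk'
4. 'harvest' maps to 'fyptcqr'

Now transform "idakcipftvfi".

gbyiagndrtdg

Looking at the pairs, the operation is to shift every letter 2 places backward in the alphabet (wrapping around).
Applying that to "idakcipftvfi" gives "gbyiagndrtdg".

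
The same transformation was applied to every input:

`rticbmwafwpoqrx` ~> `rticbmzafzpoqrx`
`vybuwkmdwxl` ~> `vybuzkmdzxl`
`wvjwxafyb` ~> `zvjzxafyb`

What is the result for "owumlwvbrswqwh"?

ozumlzvbrszqzh

What's happening: replace every "w" with "z".
Applying that to "owumlwvbrswqwh" gives "ozumlzvbrszqzh".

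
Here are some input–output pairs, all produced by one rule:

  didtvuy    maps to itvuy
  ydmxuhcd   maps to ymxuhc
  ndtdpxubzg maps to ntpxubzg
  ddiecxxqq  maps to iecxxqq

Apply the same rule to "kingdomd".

kingom

Looking at the pairs, the operation is to remove every "d".
So "kingdomd" becomes "kingom".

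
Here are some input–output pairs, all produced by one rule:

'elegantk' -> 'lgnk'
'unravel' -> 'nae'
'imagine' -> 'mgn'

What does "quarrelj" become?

urej

Rule — keep every other character starting from the second (positions 2nd, 4th, 6th, ...).
Applying that to "quarrelj" gives "urej".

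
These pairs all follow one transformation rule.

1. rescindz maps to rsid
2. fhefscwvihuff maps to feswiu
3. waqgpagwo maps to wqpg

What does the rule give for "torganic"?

The rule is to swap each adjacent pair of characters (1↔2, 3↔4, ...), then keep every other character starting from the second (positions 2nd, 4th, 6th, ...).
On "torganic": the first step gives "otgrnaci", and the second then gives "trai".

trai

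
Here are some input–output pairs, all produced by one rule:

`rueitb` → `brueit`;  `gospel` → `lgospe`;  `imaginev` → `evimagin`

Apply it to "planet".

tplane

Each output is the input with this applied: move the first 2 characters to the end (rotate left by 2), then swap the front and back halves of the string.
For "planet", step one produces "anetpl"; step two turns that into "tplane".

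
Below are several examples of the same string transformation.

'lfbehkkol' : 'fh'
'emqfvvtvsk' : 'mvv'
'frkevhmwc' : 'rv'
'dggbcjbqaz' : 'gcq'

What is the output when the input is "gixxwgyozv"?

iwo

Each output is the input with this applied: delete the last 2 characters, then keep one character in every 3, starting at position 2 (positions 2nd, 5th, 8th, ...).
So "gixxwgyozv" becomes "iwo".
(Check on "emqfvvtvsk": → "emqfvvtv" → "mvv" ✓)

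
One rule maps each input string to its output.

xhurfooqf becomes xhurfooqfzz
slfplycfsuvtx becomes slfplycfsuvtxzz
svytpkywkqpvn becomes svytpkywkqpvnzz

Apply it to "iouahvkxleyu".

iouahvkxleyuzz

The pattern: append "zz".
Applying that to "iouahvkxleyu" gives "iouahvkxleyuzz".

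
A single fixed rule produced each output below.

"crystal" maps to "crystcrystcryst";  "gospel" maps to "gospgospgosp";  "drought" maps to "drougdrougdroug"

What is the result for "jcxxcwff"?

Rule — delete the last 2 characters, then write the whole string 3 times in a row.
For "jcxxcwff", step one produces "jcxxcw"; step two turns that into "jcxxcwjcxxcwjcxxcw".

jcxxcwjcxxcwjcxxcw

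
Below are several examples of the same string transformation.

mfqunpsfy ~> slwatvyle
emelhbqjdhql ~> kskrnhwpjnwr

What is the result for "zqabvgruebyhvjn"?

fwghbmxakhenbpt

The rule is to shift every letter 6 places forward in the alphabet (wrapping around).
For "zqabvgruebyhvjn" the result is "fwghbmxakhenbpt".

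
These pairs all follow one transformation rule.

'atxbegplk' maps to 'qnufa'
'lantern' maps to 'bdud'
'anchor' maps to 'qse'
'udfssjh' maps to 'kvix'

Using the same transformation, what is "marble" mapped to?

chb

In each case the input is transformed by: shift every letter 10 places backward in the alphabet (wrapping around), then keep every other character starting from the first (positions 1st, 3rd, 5th, ...).
Applying both steps to "marble": "cqhrbu", then "chb".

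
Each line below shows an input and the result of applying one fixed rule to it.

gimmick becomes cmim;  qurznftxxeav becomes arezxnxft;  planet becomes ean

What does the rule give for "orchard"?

rcah

The transformation: take characters alternately from the front and the back (1st, last, 2nd, 2nd-last, ...), then delete the first 3 characters.
Applying both steps to "orchard": "odrrcah", then "rcah".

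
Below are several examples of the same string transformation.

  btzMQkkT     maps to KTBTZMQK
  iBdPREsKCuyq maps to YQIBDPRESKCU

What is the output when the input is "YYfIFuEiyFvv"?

The transformation: move the last 2 characters to the front (rotate right by 2), then convert every letter to uppercase.
Working it through for "YYfIFuEiyFvv": intermediate "vvYYfIFuEiyF", final "VVYYFIFUEIYF".
(Check on "iBdPREsKCuyq": → "yqiBdPREsKCu" → "YQIBDPRESKCU" ✓)

VVYYFIFUEIYF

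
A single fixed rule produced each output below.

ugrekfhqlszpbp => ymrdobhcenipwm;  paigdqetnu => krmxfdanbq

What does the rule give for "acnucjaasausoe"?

lbxzkrzgxxpxrp

Rule — shift every letter 3 places backward in the alphabet (wrapping around), then move the last 2 characters to the front (rotate right by 2).
On "acnucjaasausoe": the first step gives "xzkrzgxxpxrplb", and the second then gives "lbxzkrzgxxpxrp".
(Check on "ugrekfhqlszpbp": → "rdobhcenipwmym" → "ymrdobhcenipwm" ✓)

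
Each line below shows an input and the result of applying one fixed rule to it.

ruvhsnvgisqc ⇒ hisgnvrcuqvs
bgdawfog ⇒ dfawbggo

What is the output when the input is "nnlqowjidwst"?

The rule is to take characters alternately from the front and the back (1st, last, 2nd, 2nd-last, ...), then swap the front and back halves of the string.
"nnlqowjidwst" → "ntnslwqdoiwj" → "qdoiwjntnslw".

qdoiwjntnslw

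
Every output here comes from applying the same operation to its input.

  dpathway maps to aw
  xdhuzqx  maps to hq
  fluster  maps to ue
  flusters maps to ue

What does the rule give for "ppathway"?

aw

The pattern: keep one character in every 3, starting at position 3 (positions 3rd, 6th, 9th, ...).
"ppathway" → "aw".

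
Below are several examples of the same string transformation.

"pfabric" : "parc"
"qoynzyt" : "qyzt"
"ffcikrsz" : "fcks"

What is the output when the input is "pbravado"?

prvd

The rule is to keep every other character starting from the first (positions 1st, 3rd, 5th, ...).
Doing the same to "pbravado": "prvd".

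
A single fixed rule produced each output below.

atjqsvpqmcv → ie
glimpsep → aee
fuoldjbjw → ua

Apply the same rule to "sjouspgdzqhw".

eo

The transformation: shift every letter 11 places backward in the alphabet (wrapping around), then keep only the vowels.
Working it through for "sjouspgdzqhw": intermediate "hydjhevsofwl", final "eo".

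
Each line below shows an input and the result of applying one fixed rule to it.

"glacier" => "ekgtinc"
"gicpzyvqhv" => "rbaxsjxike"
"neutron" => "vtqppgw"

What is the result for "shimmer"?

The pattern: move the first 3 characters to the end (rotate left by 3), then shift every letter 2 places forward in the alphabet (wrapping around).
Working it through for "shimmer": intermediate "mmershi", final "oogtujk".
(Check on "neutron": → "tronneu" → "vtqppgw" ✓)

oogtujk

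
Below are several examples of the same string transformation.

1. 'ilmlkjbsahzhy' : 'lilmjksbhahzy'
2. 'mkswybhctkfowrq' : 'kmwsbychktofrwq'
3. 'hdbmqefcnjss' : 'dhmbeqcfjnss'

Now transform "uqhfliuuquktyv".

Each output is the input with this applied: swap each adjacent pair of characters (1↔2, 3↔4, ...).
So "uqhfliuuquktyv" becomes "qufhiluuuqtkvy".

qufhiluuuqtkvy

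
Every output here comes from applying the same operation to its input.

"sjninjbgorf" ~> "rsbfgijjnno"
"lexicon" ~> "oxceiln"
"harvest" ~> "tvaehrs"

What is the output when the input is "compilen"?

opceilmn

The transformation: sort the characters into alphabetical order, then move the last 2 characters to the front (rotate right by 2).
Applying both steps to "compilen": "ceilmnop", then "opceilmn".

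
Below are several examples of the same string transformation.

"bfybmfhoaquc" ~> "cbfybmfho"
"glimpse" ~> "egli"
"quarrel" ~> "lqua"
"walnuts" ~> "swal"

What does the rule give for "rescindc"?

cresc

Looking at the pairs, the operation is to move the last character to the front, then delete the last 3 characters.
On "rescindc": the first step gives "crescind", and the second then gives "cresc".
(Check on "walnuts": → "swalnut" → "swal" ✓)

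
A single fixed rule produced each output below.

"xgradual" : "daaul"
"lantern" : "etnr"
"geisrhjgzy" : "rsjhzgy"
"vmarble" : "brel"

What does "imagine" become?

igen

The rule is to delete the first 3 characters, then swap each adjacent pair of characters (1↔2, 3↔4, ...).
For "imagine", step one produces "gine"; step two turns that into "igen".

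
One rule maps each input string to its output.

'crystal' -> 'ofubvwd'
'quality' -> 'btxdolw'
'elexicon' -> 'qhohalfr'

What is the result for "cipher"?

uflskh

The pattern: move the last character to the front, then shift every letter 3 places forward in the alphabet (wrapping around).
"cipher" → "rciphe" → "uflskh".
(Check on "crystal": → "lcrysta" → "ofubvwd" ✓)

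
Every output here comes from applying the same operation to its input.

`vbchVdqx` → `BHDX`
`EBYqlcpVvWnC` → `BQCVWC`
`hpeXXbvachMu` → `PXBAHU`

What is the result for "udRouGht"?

DOGT

In each case the input is transformed by: keep every other character starting from the second (positions 2nd, 4th, 6th, ...), then convert every letter to uppercase.
Applying both steps to "udRouGht": "doGt", then "DOGT".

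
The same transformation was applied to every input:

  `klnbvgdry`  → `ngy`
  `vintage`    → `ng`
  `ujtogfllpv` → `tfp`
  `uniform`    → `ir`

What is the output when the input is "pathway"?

Each output is the input with this applied: keep one character in every 3, starting at position 3 (positions 3rd, 6th, 9th, ...).
Applying that to "pathway" gives "ta".

ta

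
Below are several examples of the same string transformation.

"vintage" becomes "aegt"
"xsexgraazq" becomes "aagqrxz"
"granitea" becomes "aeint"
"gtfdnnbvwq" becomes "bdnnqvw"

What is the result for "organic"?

The transformation: delete the first 3 characters, then sort the characters into alphabetical order.
Starting from "organic": after the first operation, "anic"; after the second, "acin".

acin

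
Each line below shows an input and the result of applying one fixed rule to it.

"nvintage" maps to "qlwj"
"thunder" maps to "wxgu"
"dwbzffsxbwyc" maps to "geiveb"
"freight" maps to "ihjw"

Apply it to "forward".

Looking at the pairs, the operation is to keep every other character starting from the first (positions 1st, 3rd, 5th, ...), then shift every letter 3 places forward in the alphabet (wrapping around).
Applying that to "forward" gives "iudg".

iudg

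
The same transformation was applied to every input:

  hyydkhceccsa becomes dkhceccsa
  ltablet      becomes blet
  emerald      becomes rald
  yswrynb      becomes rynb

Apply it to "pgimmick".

The pattern: delete the first 3 characters.
On "pgimmick" that produces "mmick".

mmick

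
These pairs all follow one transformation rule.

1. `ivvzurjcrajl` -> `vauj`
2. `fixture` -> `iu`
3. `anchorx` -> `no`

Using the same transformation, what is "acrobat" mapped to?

Looking at the pairs, the operation is to take characters alternately from the front and the back (1st, last, 2nd, 2nd-last, ...), then keep one character in every 3, starting at position 3 (positions 3rd, 6th, 9th, ...).
Applying both steps to "acrobat": "atcarbo", then "cb".

cb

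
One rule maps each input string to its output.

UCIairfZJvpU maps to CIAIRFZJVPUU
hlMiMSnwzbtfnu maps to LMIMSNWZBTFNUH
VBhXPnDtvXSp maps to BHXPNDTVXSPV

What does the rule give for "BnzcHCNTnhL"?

What's happening: move the first character to the end, then convert every letter to uppercase.
Working it through for "BnzcHCNTnhL": intermediate "nzcHCNTnhLB", final "NZCHCNTNHLB".

NZCHCNTNHLB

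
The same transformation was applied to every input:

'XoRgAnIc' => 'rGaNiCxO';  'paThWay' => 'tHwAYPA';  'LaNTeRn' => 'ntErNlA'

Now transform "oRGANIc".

ganiCOr

The rule is to flip the case of every letter, then move the first 2 characters to the end (rotate left by 2).
On "oRGANIc": the first step gives "OrganiC", and the second then gives "ganiCOr".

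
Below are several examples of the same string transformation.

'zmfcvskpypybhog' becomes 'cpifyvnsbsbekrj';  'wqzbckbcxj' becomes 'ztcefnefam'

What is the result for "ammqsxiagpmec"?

dpptvaldjsphf

The pattern: shift every letter 3 places forward in the alphabet (wrapping around).
"ammqsxiagpmec" → "dpptvaldjsphf".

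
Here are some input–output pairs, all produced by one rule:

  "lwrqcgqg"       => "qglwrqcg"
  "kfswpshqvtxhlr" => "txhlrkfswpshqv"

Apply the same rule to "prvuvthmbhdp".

The transformation: swap the front and back halves of the string, then move the first 2 characters to the end (rotate left by 2).
On "prvuvthmbhdp": the first step gives "hmbhdpprvuvt", and the second then gives "bhdpprvuvthm".

bhdpprvuvthm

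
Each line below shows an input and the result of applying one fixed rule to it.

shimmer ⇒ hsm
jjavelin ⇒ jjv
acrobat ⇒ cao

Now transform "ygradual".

gya

The transformation: swap each adjacent pair of characters (1↔2, 3↔4, ...), then keep only the first 3 characters.
Starting from "ygradual": after the first operation, "gyarudla"; after the second, "gya".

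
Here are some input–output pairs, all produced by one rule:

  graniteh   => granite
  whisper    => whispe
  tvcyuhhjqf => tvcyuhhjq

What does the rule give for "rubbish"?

rubbis

The transformation: delete the last character.
On "rubbish" that produces "rubbis".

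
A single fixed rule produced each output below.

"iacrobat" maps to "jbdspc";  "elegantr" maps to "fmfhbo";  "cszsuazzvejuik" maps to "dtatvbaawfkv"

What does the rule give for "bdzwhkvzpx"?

The rule is to delete the last 2 characters, then shift every letter 1 place forward in the alphabet (wrapping around).
For "bdzwhkvzpx", step one produces "bdzwhkvz"; step two turns that into "ceaxilwa".

ceaxilwa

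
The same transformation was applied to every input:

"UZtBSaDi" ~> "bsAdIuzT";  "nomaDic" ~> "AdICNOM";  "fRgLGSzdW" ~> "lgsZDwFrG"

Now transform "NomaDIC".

The pattern: flip the case of every letter, then move the first 3 characters to the end (rotate left by 3).
So "NomaDIC" becomes "AdicnOM".
(Check on "nomaDic": → "NOMAdIC" → "AdICNOM" ✓)

AdicnOM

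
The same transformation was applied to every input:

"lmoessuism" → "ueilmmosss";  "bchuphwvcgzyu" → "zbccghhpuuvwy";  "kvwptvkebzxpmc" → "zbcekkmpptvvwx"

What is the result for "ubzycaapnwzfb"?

The transformation: sort the characters into alphabetical order, then move the last character to the front.
Starting from "ubzycaapnwzfb": after the first operation, "aabbcfnpuwyzz"; after the second, "zaabbcfnpuwyz".
(Check on "kvwptvkebzxpmc": → "bcekkmpptvvwxz" → "zbcekkmpptvvwx" ✓)

zaabbcfnpuwyz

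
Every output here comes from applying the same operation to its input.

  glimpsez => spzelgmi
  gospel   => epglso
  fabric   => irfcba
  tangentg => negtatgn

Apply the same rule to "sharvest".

Rule — swap the front and back halves of the string, then swap each adjacent pair of characters (1↔2, 3↔4, ...).
"sharvest" → "vestshar" → "evtshsra".
(Check on "gospel": → "pelgos" → "epglso" ✓)

evtshsra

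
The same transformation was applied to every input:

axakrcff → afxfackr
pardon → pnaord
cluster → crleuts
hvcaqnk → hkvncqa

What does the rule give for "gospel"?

Looking at the pairs, the operation is to take characters alternately from the front and the back (1st, last, 2nd, 2nd-last, ...).
Doing the same to "gospel": "gloesp".

gloesp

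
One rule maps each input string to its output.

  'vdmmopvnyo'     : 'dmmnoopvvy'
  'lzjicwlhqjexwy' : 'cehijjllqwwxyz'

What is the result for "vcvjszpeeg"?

ceegjpsvvz

Rule — sort the characters into alphabetical order.
On "vcvjszpeeg" that produces "ceegjpsvvz".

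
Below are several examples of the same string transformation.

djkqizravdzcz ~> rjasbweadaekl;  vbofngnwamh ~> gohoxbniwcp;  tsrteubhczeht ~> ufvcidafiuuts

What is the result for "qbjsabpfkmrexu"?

tbcqglnsfyvrck

The transformation: move the first 3 characters to the end (rotate left by 3), then shift every letter 1 place forward in the alphabet (wrapping around).
Starting from "qbjsabpfkmrexu": after the first operation, "sabpfkmrexuqbj"; after the second, "tbcqglnsfyvrck".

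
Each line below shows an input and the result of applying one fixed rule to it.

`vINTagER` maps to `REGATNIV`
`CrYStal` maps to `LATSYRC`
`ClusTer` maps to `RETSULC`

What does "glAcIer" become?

What's happening: reverse the string, then convert every letter to uppercase.
"glAcIer" → "reIcAlg" → "REICALG".

REICALG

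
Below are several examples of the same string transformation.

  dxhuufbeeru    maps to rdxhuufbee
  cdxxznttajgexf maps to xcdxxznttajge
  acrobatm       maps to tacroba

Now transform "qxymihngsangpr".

Looking at the pairs, the operation is to delete the last character, then move the last character to the front.
Applying both steps to "qxymihngsangpr": "qxymihngsangp", then "pqxymihngsang".

pqxymihngsang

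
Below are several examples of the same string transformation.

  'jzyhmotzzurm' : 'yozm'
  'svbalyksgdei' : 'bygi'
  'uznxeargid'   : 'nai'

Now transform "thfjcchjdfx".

fcd

Each output is the input with this applied: keep one character in every 3, starting at position 3 (positions 3rd, 6th, 9th, ...).
So "thfjcchjdfx" becomes "fcd".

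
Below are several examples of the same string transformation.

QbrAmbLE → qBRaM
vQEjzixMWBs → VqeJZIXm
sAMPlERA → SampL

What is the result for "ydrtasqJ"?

In each case the input is transformed by: flip the case of every letter, then delete the last 3 characters.
Working it through for "ydrtasqJ": intermediate "YDRTASQj", final "YDRTA".

YDRTA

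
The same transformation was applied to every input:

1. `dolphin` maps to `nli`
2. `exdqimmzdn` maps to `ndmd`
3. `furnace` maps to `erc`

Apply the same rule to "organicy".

ygi

The transformation: move the last character to the front, then keep one character in every 3, starting at position 1 (positions 1st, 4th, 7th, ...).
"organicy" → "yorganic" → "ygi".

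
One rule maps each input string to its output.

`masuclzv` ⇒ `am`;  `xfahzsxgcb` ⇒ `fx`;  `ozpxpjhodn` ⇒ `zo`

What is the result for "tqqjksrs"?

In each case the input is transformed by: swap each adjacent pair of characters (1↔2, 3↔4, ...), then keep only the first 2 characters.
On "tqqjksrs": the first step gives "qtjqsksr", and the second then gives "qt".

qt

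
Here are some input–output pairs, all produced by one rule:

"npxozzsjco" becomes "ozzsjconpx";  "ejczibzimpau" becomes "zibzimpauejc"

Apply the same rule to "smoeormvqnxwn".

Rule — move the first 3 characters to the end (rotate left by 3).
On "smoeormvqnxwn" that produces "eormvqnxwnsmo".

eormvqnxwnsmo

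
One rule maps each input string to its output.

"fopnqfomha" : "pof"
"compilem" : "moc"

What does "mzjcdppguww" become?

The rule is to reverse the string, then keep only the last 3 characters.
"mzjcdppguww" → "jzm".

jzm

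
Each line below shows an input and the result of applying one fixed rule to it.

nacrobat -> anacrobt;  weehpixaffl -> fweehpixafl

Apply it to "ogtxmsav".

aogtxmsv

The transformation: move the last character to the front, then swap the first and last characters.
For "ogtxmsav", step one produces "vogtxmsa"; step two turns that into "aogtxmsv".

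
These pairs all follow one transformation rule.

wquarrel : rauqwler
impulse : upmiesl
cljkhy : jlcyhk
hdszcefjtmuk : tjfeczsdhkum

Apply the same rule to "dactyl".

cadlyt

The pattern: reverse the string, then move the first 3 characters to the end (rotate left by 3).
Working it through for "dactyl": intermediate "lytcad", final "cadlyt".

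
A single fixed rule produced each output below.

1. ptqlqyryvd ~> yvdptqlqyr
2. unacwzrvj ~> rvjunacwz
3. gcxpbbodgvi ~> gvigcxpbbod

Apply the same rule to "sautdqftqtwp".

twpsautdqftq

In each case the input is transformed by: move the last 3 characters to the front (rotate right by 3).
For "sautdqftqtwp" the result is "twpsautdqftq".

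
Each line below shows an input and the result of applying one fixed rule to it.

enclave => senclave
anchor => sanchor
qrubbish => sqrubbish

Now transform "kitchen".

The transformation: prepend "s".
So "kitchen" becomes "skitchen".

skitchen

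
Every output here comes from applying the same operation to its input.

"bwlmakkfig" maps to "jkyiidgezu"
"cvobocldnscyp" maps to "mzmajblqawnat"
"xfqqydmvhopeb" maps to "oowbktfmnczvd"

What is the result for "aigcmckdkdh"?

eakaibibfyg

The transformation: move the first 2 characters to the end (rotate left by 2), then shift every letter 2 places backward in the alphabet (wrapping around).
Applying both steps to "aigcmckdkdh": "gcmckdkdhai", then "eakaibibfyg".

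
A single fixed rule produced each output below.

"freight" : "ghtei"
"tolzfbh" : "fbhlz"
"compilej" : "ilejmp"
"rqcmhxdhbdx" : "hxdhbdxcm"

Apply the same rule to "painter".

terin

The rule is to delete the first 2 characters, then move the first 2 characters to the end (rotate left by 2).
Starting from "painter": after the first operation, "inter"; after the second, "terin".
(Check on "rqcmhxdhbdx": → "cmhxdhbdx" → "hxdhbdxcm" ✓)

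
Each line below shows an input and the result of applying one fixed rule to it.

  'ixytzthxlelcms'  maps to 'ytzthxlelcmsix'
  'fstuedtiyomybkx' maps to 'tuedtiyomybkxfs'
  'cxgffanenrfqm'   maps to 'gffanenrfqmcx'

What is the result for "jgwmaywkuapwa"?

wmaywkuapwajg

Looking at the pairs, the operation is to move the first 2 characters to the end (rotate left by 2).
Doing the same to "jgwmaywkuapwa": "wmaywkuapwajg".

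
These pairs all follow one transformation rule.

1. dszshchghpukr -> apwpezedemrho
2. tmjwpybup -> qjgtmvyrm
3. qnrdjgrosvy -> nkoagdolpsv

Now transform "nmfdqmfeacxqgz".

What's happening: shift every letter 3 places backward in the alphabet (wrapping around).
Applying that to "nmfdqmfeacxqgz" gives "kjcanjcbxzundw".

kjcanjcbxzundw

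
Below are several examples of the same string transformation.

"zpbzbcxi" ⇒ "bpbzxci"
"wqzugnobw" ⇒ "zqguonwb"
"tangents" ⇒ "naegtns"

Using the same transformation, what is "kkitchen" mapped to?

ikctehn

The rule is to delete the first character, then swap each adjacent pair of characters (1↔2, 3↔4, ...).
Applying both steps to "kkitchen": "kitchen", then "ikctehn".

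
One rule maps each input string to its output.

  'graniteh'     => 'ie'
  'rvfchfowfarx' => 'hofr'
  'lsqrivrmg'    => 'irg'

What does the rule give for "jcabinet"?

ie

The transformation: delete the first 3 characters, then keep every other character starting from the second (positions 2nd, 4th, 6th, ...).
Working it through for "jcabinet": intermediate "binet", final "ie".
(Check on "rvfchfowfarx": → "chfowfarx" → "hofr" ✓)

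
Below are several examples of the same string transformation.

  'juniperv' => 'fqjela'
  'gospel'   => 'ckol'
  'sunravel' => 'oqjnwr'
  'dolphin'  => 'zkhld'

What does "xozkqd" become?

The transformation: shift every letter 4 places backward in the alphabet (wrapping around), then delete the last 2 characters.
Starting from "xozkqd": after the first operation, "tkvgmz"; after the second, "tkvg".
(Check on "sunravel": → "oqjnwrah" → "oqjnwr" ✓)

tkvg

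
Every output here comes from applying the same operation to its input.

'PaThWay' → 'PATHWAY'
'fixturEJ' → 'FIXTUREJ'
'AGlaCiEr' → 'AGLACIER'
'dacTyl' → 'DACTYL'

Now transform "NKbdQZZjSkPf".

NKBDQZZJSKPF

Looking at the pairs, the operation is to convert every letter to uppercase.
On "NKbdQZZjSkPf" that produces "NKBDQZZJSKPF".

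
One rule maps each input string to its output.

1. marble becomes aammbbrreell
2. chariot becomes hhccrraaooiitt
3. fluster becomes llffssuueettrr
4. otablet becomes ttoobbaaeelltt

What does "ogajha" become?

ggoojjaaaahh

In each case the input is transformed by: swap each adjacent pair of characters (1↔2, 3↔4, ...), then double every character.
On "ogajha": the first step gives "gojaah", and the second then gives "ggoojjaaaahh".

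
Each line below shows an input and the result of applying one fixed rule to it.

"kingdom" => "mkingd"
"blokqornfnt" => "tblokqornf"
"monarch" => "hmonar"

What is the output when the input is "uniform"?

The rule is to move the last character to the front, then delete the last character.
On "uniform" that produces "munifo".

munifo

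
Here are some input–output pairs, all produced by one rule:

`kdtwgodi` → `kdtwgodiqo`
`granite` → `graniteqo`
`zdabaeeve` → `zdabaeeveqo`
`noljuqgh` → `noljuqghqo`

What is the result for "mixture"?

mixtureqo

The rule is to append "qo".
So "mixture" becomes "mixtureqo".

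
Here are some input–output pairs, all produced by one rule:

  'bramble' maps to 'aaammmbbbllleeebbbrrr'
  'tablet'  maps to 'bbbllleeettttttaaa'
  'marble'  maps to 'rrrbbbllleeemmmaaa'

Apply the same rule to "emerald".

Rule — move the first 2 characters to the end (rotate left by 2), then repeat every character 3 times.
Working it through for "emerald": intermediate "eraldem", final "eeerrraaallldddeeemmm".

eeerrraaallldddeeemmm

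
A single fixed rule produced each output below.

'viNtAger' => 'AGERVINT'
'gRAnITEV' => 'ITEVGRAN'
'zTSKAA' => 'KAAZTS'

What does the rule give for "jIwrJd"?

The rule is to swap the front and back halves of the string, then convert every letter to uppercase.
For "jIwrJd" the result is "RJDJIW".

RJDJIW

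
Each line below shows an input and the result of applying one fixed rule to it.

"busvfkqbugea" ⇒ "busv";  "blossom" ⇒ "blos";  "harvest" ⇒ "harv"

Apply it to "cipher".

ciph

What's happening: keep only the first 4 characters.
For "cipher" the result is "ciph".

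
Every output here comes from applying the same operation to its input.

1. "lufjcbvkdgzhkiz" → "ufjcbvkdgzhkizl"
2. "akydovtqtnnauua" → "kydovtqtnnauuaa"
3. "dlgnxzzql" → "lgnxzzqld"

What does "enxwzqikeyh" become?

nxwzqikeyhe

Rule — move the first character to the end.
For "enxwzqikeyh" the result is "nxwzqikeyhe".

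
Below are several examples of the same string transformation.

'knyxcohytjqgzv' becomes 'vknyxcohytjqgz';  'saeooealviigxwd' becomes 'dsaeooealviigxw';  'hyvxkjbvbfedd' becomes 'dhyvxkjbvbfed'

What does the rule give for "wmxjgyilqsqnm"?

mwmxjgyilqsqn

The transformation: move the last character to the front.
On "wmxjgyilqsqnm" that produces "mwmxjgyilqsqn".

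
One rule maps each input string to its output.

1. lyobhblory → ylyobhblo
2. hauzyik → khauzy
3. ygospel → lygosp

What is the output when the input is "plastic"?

Looking at the pairs, the operation is to move the last 2 characters to the front (rotate right by 2), then delete the first character.
Applying both steps to "plastic": "icplast", then "cplast".

cplast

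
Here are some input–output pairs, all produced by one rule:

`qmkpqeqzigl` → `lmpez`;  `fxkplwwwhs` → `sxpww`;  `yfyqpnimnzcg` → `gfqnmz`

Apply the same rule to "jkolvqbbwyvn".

nklqby

What's happening: move the last 2 characters to the front (rotate right by 2), then keep every other character starting from the second (positions 2nd, 4th, 6th, ...).
Working it through for "jkolvqbbwyvn": intermediate "vnjkolvqbbwy", final "nklqby".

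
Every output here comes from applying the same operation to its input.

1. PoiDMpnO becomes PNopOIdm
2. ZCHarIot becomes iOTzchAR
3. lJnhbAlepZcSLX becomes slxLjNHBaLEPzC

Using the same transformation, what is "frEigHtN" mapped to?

hTnFReIG

Looking at the pairs, the operation is to flip the case of every letter, then move the last 3 characters to the front (rotate right by 3).
For "frEigHtN", step one produces "FReIGhTn"; step two turns that into "hTnFReIG".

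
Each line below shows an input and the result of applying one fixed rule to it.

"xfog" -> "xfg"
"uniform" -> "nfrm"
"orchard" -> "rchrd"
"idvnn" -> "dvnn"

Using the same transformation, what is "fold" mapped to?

Rule — remove every vowel.
"fold" → "fld".

fld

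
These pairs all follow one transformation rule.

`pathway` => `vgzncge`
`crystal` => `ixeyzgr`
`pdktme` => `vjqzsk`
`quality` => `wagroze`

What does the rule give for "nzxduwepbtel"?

In each case the input is transformed by: shift every letter 6 places forward in the alphabet (wrapping around).
Doing the same to "nzxduwepbtel": "tfdjackvhzkr".

tfdjackvhzkr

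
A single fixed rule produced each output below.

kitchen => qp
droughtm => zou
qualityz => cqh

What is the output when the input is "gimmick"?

The rule is to keep one character in every 3, starting at position 2 (positions 2nd, 5th, 8th, ...), then shift every letter 8 places forward in the alphabet (wrapping around).
So "gimmick" becomes "qq".

qq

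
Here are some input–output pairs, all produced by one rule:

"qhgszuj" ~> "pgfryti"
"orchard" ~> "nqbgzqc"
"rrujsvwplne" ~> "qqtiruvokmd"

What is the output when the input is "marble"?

The transformation: shift every letter 1 place backward in the alphabet (wrapping around).
Applying that to "marble" gives "lzqakd".

lzqakd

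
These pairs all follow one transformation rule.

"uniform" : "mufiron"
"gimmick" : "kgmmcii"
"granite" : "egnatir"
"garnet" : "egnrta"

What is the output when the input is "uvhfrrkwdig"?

gufhrrwkidv

The rule is to swap each adjacent pair of characters (1↔2, 3↔4, ...), then swap the first and last characters.
"uvhfrrkwdig" → "vufhrrwkidg" → "gufhrrwkidv".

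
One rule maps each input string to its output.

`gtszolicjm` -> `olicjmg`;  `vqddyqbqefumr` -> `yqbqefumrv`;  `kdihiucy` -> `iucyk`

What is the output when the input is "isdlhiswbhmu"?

hiswbhmui

The transformation: move the first character to the end, then delete the first 3 characters.
"isdlhiswbhmu" → "sdlhiswbhmui" → "hiswbhmui".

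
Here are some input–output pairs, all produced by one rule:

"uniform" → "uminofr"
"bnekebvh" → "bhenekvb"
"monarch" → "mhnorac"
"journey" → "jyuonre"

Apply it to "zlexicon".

znelixoc

In each case the input is transformed by: move the last character to the front, then swap each adjacent pair of characters (1↔2, 3↔4, ...).
For "zlexicon" the result is "znelixoc".
(Check on "bnekebvh": → "hbnekebv" → "bhenekvb" ✓)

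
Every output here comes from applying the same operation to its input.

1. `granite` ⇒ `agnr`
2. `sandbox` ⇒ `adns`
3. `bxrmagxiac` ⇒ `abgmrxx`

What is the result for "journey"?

Rule — delete the last 3 characters, then sort the characters into alphabetical order.
On "journey": the first step gives "jour", and the second then gives "joru".

joru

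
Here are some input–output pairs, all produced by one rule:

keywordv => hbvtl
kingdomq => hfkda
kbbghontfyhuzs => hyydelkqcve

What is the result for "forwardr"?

The rule is to shift every letter 3 places backward in the alphabet (wrapping around), then delete the last 3 characters.
Working it through for "forwardr": intermediate "clotxoao", final "clotx".

clotx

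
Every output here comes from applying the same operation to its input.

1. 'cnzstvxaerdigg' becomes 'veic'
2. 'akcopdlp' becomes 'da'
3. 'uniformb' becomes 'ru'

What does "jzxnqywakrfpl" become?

ykpz

The transformation: move the first 3 characters to the end (rotate left by 3), then keep one character in every 3, starting at position 3 (positions 3rd, 6th, 9th, ...).
"jzxnqywakrfpl" → "ykpz".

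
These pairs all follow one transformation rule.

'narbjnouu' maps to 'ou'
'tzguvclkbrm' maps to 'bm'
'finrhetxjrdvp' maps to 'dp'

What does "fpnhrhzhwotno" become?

Looking at the pairs, the operation is to keep every other character starting from the first (positions 1st, 3rd, 5th, ...), then keep only the last 2 characters.
For "fpnhrhzhwotno" the result is "to".

to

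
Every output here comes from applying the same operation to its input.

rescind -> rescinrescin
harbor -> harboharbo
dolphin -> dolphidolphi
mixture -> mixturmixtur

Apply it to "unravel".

The pattern: delete the last character, then write the whole string twice.
Working it through for "unravel": intermediate "unrave", final "unraveunrave".

unraveunrave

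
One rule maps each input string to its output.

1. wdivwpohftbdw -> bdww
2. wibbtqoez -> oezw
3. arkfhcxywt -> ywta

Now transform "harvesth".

The pattern: move the last 3 characters to the front (rotate right by 3), then keep only the first 4 characters.
For "harvesth" the result is "sthh".

sthh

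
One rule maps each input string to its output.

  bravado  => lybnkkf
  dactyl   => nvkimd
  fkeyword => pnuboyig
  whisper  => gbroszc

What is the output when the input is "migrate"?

In each case the input is transformed by: shift every letter 10 places forward in the alphabet (wrapping around), then take characters alternately from the front and the back (1st, last, 2nd, 2nd-last, ...).
So "migrate" becomes "wosdqkb".

wosdqkb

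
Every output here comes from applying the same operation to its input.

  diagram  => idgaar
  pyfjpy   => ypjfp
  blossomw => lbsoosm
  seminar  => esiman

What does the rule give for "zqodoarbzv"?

qzdoaobrz

Each output is the input with this applied: delete the last character, then swap each adjacent pair of characters (1↔2, 3↔4, ...).
For "zqodoarbzv", step one produces "zqodoarbz"; step two turns that into "qzdoaobrz".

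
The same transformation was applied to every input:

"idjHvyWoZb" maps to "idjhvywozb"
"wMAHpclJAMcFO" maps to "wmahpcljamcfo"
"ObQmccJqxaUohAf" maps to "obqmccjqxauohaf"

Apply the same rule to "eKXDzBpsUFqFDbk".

ekxdzbpsufqfdbk

What's happening: convert every letter to lowercase.
Applying that to "eKXDzBpsUFqFDbk" gives "ekxdzbpsufqfdbk".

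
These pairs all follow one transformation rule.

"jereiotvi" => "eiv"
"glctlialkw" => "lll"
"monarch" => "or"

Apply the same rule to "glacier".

The pattern: keep one character in every 3, starting at position 2 (positions 2nd, 5th, 8th, ...).
For "glacier" the result is "li".

li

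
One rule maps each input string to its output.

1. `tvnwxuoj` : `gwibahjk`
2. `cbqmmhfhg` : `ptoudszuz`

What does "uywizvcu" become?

hhlpjivm

The pattern: shift every letter 13 places forward in the alphabet (wrapping around) — i.e. ROT13, then take characters alternately from the front and the back (1st, last, 2nd, 2nd-last, ...).
Applying that to "uywizvcu" gives "hhlpjivm".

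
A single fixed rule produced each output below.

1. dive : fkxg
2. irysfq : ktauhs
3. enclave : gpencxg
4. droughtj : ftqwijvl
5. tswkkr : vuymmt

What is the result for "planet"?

rncpgv

The transformation: shift every letter 2 places forward in the alphabet (wrapping around).
Applying that to "planet" gives "rncpgv".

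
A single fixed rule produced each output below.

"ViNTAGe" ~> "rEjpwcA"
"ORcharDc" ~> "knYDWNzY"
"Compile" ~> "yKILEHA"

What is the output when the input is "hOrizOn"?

What's happening: shift every letter 4 places backward in the alphabet (wrapping around), then flip the case of every letter.
Starting from "hOrizOn": after the first operation, "dKnevKj"; after the second, "DkNEVkJ".

DkNEVkJ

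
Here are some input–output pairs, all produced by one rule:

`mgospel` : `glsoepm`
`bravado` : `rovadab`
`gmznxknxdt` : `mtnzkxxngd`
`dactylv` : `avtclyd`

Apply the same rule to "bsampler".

srmalpbe

The rule is to swap the first and last characters, then swap each adjacent pair of characters (1↔2, 3↔4, ...).
For "bsampler" the result is "srmalpbe".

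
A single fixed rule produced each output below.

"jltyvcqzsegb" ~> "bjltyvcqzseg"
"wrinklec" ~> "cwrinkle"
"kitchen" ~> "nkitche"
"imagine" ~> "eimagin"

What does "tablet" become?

Each output is the input with this applied: move the last character to the front.
So "tablet" becomes "ttable".

ttable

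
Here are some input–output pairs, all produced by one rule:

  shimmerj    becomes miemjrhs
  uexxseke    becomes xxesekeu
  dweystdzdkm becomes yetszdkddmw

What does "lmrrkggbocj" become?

The rule is to move the first 2 characters to the end (rotate left by 2), then swap each adjacent pair of characters (1↔2, 3↔4, ...).
Applying both steps to "lmrrkggbocj": "rrkggbocjlm", then "rrgkbgcoljm".

rrgkbgcoljm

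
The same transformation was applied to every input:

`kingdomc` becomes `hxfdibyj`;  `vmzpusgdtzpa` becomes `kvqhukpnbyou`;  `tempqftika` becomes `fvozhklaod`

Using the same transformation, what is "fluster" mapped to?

The transformation: shift every letter 5 places backward in the alphabet (wrapping around), then move the last 2 characters to the front (rotate right by 2).
Working it through for "fluster": intermediate "agpnozm", final "zmagpno".
(Check on "kingdomc": → "fdibyjhx" → "hxfdibyj" ✓)

zmagpno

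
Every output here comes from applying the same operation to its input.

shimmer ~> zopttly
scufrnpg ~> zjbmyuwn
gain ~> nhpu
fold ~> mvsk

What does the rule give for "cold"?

jvsk

In each case the input is transformed by: shift every letter 7 places forward in the alphabet (wrapping around).
So "cold" becomes "jvsk".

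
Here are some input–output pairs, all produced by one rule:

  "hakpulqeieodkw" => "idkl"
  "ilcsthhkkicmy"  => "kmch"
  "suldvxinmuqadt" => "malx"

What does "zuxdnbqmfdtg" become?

What's happening: keep one character in every 3, starting at position 3 (positions 3rd, 6th, 9th, ...), then move the last 2 characters to the front (rotate right by 2).
Working it through for "zuxdnbqmfdtg": intermediate "xbfg", final "fgxb".

fgxb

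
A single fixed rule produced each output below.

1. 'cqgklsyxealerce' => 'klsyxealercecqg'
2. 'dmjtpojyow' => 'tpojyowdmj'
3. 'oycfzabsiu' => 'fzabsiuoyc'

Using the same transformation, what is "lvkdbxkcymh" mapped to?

The rule is to move the first 3 characters to the end (rotate left by 3).
For "lvkdbxkcymh" the result is "dbxkcymhlvk".

dbxkcymhlvk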